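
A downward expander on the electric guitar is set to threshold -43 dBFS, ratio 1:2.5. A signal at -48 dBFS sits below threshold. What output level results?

Below threshold, a 1:2.5 expander applies gain = (2.5−1)×(T − x) of attenuation.
(2.5−1) × 5 = 7.5 dB, so output = -48 − 7.5 = -55.5 dBFS.

-55.5 dBFS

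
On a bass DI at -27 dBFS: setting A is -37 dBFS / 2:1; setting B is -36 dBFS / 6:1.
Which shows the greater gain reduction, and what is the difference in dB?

B, by 2.5 dB

A: 10 dB over, compressed to 5 dB over, so 5 dB of GR.
B: 9 dB over, compressed to 1.5 dB over, so 7.5 dB of GR.
Difference: 2.5 dB in favour of B.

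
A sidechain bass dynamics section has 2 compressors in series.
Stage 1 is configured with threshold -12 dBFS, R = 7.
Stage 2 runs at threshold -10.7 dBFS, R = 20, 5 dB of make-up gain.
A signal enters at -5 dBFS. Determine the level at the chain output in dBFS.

-6 dBFS

Stage 1: -5 dBFS is 7 dB over -12 dBFS; at 7:1 that becomes 1 dB over, giving -11 dBFS.
Stage 2: below threshold (-11 ≤ -10.7); passes unchanged; make-up brings it to -6 dBFS.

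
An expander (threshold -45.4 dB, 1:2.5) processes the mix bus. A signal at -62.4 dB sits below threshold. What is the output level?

-87.9 dB

Below threshold, a 1:2.5 expander applies gain = (2.5−1)×(T − x) of attenuation.
(2.5−1) × 17 = 25.5 dB, so output = -62.4 − 25.5 = -87.9 dB.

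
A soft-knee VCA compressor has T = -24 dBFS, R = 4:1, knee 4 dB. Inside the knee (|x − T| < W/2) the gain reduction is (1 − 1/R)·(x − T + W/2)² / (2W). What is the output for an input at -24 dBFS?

-24.375 dBFS

x − T + W/2 = -24 − (-24) + 2 = 2.
GR = (1 − 1/4) × 2² / 8 = 0.75 × 4 / 8 = 0.375 dB.
Output = -24 − 0.375 = -24.375 dBFS.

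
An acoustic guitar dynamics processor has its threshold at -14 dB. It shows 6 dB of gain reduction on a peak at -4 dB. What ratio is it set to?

Input overshoot = -4 − (-14) = 10 dB.
Output overshoot = 10 − 6 = 4 dB.
Ratio = input overshoot / output overshoot = 10 / 4 = 2.5.

2.5:1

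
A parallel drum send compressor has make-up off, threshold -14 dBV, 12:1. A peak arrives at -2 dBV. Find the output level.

-2 dBV sits 12 dB over threshold.
The 12 dB excess becomes 1 dB after 12:1 reduction.
Output = -14 + 1 = -13 dBV.

-13 dBV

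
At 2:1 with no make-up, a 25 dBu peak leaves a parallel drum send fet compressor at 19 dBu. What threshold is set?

Input is 12 dB above T (since output overshoot × R = input overshoot: (19 − T)·2 = 25 − T gives T = 13 dBu).
Check: 13 + (25 − 13)/2 = 13 + 6 = 19 dBu. ✓

13 dBu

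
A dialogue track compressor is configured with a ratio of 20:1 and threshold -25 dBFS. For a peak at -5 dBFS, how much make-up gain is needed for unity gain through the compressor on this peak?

19 dB

Without make-up, output = threshold + overshoot/20 = -25 + 1 = -24 dBFS.
Gap to target: 19 dB.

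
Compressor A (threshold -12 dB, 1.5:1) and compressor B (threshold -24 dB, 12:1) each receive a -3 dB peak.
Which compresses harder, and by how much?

B, by 16.25 dB

A: 9 dB over, compressed to 6 dB over, so 3 dB of GR.
B: 21 dB over, compressed to 1.75 dB over, so 19.25 dB of GR.
Difference: 16.25 dB in favour of B.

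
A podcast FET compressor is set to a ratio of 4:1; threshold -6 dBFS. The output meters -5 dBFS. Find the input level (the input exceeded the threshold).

-2 dBFS

The compressed level sits -5 − (-6) = 1 dB over threshold.
Input overshoot = R × output overshoot = 4 dB → input = -6 + 4 = -2 dBFS.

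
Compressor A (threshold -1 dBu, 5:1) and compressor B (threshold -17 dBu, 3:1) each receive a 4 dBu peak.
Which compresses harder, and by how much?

B, by 10 dB

A: 5 dB over, compressed to 1 dB over, so 4 dB of GR.
B: 21 dB over, compressed to 7 dB over, so 14 dB of GR.
B reduces 10 dB more.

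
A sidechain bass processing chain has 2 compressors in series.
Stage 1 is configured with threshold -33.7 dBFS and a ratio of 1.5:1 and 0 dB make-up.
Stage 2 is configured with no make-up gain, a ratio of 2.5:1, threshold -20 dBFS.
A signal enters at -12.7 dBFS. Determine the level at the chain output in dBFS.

-19.88 dBFS

Stage 1: overshoot 21 dB → 21/1.5 = 14 dB → -19.7 dBFS.
Stage 2: -19.7 dBFS is 0.3 dB over -20 dBFS; at 2.5:1 that becomes 0.12 dB over, giving -19.88 dBFS.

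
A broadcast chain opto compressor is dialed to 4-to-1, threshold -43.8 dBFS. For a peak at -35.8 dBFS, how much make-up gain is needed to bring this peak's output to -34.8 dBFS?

Overshoot 8 dB → 8/4 = 2 dB after compression, so the compressed level is -43.8 + 2 = -41.8 dBFS.
Make-up = target − compressed = -34.8 − (-41.8) = 7 dB.

7 dB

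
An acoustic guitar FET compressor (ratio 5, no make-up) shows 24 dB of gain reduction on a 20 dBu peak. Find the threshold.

Input is 30 dB above T (since output overshoot × R = input overshoot: (-4 − T)·5 = 20 − T gives T = -10 dBu).
Check: -10 + (20 − (-10))/5 = -10 + 6 = -4 dBu. ✓

-10 dBu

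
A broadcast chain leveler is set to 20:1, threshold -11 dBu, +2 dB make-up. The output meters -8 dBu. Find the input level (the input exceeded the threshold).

Remove make-up: -8 − 2 = -10 dBu.
The compressed level sits -10 − (-11) = 1 dB over threshold.
Input overshoot = R × output overshoot = 20 dB → input = -11 + 20 = 9 dBu.

9 dBu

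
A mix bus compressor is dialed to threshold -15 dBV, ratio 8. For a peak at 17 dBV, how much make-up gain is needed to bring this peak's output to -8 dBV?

3 dB

The peak compresses to -15 + 32/8 = -11 dBV.
To reach -8 dBV requires -8 − (-11) = 3 dB of make-up.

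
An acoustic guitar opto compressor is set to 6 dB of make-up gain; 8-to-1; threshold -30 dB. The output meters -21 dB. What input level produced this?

Before make-up, the level was -21 − 6 = -27 dB.
Post-compression overshoot = -27 − (-30) = 3 dB.
Input overshoot = R × output overshoot = 24 dB → input = -30 + 24 = -6 dB.

-6 dB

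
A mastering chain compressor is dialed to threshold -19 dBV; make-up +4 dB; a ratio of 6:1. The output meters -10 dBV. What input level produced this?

11 dBV

Stripping the +4 dB make-up gives -14 dBV at the gain stage.
The compressed level sits -14 − (-19) = 5 dB over threshold.
Input overshoot = R × output overshoot = 30 dB → input = -19 + 30 = 11 dBV.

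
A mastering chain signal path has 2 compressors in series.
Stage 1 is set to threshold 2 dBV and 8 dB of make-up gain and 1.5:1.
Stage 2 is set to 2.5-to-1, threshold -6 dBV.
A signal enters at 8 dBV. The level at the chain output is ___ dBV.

2 dBV

Stage 1: 8 dBV is 6 dB over 2 dBV; at 1.5:1 that becomes 4 dB over, giving 6 dBV; +8 dB make-up → 14 dBV.
Stage 2: 14 dBV is 20 dB over -6 dBV; at 2.5:1 that becomes 8 dB over, giving 2 dBV.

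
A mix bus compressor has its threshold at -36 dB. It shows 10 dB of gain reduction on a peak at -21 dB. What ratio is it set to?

3:1

Input overshoot = -21 − (-36) = 15 dB.
Output overshoot = 15 − 10 = 5 dB.
Ratio = input overshoot / output overshoot = 15 / 5 = 3.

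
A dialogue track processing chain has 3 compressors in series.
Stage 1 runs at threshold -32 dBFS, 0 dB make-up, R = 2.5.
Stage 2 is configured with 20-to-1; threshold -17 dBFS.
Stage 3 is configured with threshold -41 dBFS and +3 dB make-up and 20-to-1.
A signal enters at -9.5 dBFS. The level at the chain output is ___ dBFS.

Stage 1: -9.5 dBFS is 22.5 dB over -32 dBFS; at 2.5:1 that becomes 9 dB over, giving -23 dBFS.
Stage 2: -23 dBFS is at or below the -17 dBFS threshold — no compression; output -23 dBFS.
Stage 3: 18 dB above -41 dBFS, reduced 20:1 to 0.9 dB above → -40.1 dBFS; +3 dB make-up → -37.1 dBFS.

-37.1 dBFS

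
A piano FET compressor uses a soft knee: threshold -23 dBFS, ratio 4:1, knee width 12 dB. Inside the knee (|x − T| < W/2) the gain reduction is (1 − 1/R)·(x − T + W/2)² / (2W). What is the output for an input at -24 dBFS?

-24.78125 dBFS

x − T + W/2 = -24 − (-23) + 6 = 5.
GR = (1 − 1/4) × 5² / 24 = 0.75 × 25 / 24 = 0.78125 dB.
Output = -24 − 0.78125 = -24.78125 dBFS.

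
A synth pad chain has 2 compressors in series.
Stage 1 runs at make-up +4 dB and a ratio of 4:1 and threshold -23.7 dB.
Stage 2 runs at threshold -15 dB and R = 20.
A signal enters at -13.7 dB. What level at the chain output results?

Stage 1: 10 dB above -23.7 dB, reduced 4:1 to 2.5 dB above → -21.2 dB; +4 dB make-up → -17.2 dB.
Stage 2: -17.2 dB ≤ -15 dB, so stage 2 doesn't engage; output -17.2 dB.

-17.2 dB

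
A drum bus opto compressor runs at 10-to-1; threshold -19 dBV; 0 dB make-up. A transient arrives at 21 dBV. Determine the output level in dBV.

-15 dBV

The input is 40 dB above the -19 dBV threshold.
The 40 dB excess becomes 4 dB after 10:1 reduction.
Output = -19 + 4 = -15 dBV.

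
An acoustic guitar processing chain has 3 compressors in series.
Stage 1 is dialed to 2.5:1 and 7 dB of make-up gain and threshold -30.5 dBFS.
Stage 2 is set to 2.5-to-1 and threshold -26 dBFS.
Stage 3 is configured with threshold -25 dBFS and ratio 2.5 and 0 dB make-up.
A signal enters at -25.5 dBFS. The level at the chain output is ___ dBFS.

-24.68 dBFS

Stage 1: -25.5 dBFS is 5 dB over -30.5 dBFS; at 2.5:1 that becomes 2 dB over, giving -28.5 dBFS; +7 dB make-up → -21.5 dBFS.
Stage 2: 4.5 dB above -26 dBFS, reduced 2.5:1 to 1.8 dB above → -24.2 dBFS.
Stage 3: -24.2 dBFS is 0.8 dB over -25 dBFS; at 2.5:1 that becomes 0.32 dB over, giving -24.68 dBFS.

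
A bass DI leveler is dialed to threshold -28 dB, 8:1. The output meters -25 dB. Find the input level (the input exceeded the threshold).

-4 dB

That's 3 dB above the -28 dB threshold.
Undo the ratio: input overshoot = 3 × 8 = 24 dB, giving input = -4 dB.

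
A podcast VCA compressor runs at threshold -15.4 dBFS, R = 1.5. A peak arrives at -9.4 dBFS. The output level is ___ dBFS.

-11.4 dBFS

Overshoot: -9.4 − (-15.4) = 6 dB.
1.5:1 compression reduces that to 6/1.5 = 4 dB over.
Output = -15.4 + 4 = -11.4 dBFS.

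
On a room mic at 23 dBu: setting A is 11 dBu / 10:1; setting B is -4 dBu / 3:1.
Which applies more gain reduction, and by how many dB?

A: 12 dB over, compressed to 1.2 dB over, so 10.8 dB of GR.
B: 27 dB over, compressed to 9 dB over, so 18 dB of GR.
B reduces 7.2 dB more.

B, by 7.2 dB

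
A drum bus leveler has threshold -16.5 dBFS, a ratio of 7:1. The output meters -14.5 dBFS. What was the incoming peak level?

That's 2 dB above the -16.5 dBFS threshold.
Before 7:1 compression the overshoot was 2 × 7 = 14 dB, so input = -16.5 + 14 = -2.5 dBFS.

-2.5 dBFS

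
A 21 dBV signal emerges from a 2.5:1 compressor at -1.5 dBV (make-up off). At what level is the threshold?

Let T be the threshold. Output overshoot = (input overshoot)/R, so -1.5 − T = (21 − T)/2.5.
2.5·(-1.5 − T) = 21 − T → 1.5·T = -3.75 − 21 = -24.75.
T = -24.75/1.5 = -16.5 dBV.

-16.5 dBV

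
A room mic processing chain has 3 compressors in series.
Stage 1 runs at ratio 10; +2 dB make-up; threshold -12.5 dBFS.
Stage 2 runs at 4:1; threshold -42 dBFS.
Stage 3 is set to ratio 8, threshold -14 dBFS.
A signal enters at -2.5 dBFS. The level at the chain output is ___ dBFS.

-33.875 dBFS

Stage 1: overshoot 10 dB → 10/10 = 1 dB → -11.5 dBFS; +2 dB make-up → -9.5 dBFS.
Stage 2: -9.5 dBFS is 32.5 dB over -42 dBFS; at 4:1 that becomes 8.125 dB over, giving -33.875 dBFS.
Stage 3: -33.875 dBFS is at or below the -14 dBFS threshold — no compression; output -33.875 dBFS.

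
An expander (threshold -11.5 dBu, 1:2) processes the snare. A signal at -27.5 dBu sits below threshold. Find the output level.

-43.5 dBu

Below threshold, a 1:2 expander applies gain = (2−1)×(T − x) of attenuation.
(2−1) × 16 = 16 dB, so output = -27.5 − 16 = -43.5 dBu.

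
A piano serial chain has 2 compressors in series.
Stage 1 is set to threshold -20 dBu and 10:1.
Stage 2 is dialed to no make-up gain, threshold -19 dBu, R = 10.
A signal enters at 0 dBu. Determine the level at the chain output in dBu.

Stage 1: 20 dB above -20 dBu, reduced 10:1 to 2 dB above → -18 dBu.
Stage 2: -18 dBu is 1 dB over -19 dBu; at 10:1 that becomes 0.1 dB over, giving -18.9 dBu.

-18.9 dBu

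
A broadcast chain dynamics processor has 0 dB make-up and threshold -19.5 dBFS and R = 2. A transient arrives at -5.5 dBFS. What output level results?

-12.5 dBFS

-5.5 dBFS sits 14 dB over threshold.
The 14 dB excess becomes 7 dB after 2:1 reduction.
That puts the output at -12.5 dBFS.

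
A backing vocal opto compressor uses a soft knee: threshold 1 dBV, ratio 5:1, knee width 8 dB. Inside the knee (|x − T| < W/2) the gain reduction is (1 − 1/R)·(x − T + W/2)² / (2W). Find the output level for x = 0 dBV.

-0.45 dBV

x − T + W/2 = 0 − 1 + 4 = 3.
GR = (1 − 1/5) × 3² / 16 = 0.8 × 9 / 16 = 0.45 dB.
Output = 0 − 0.45 = -0.45 dBV.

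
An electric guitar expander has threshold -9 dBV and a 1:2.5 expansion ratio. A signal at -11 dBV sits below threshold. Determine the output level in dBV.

-14 dBV

The input is 2 dB below the -9 dBV threshold.
A 1:2.5 expander multiplies undershoot by 2.5: 2 × 2.5 = 5 dB below threshold.
Output = -9 − 5 = -14 dBV.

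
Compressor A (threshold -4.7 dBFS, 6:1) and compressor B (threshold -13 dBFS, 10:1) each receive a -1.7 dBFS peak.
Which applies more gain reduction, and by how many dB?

B, by 7.67 dB

A: overshoot 3 dB → output overshoot 0.5 dB → GR 2.5 dB.
B: overshoot 11.3 dB → output overshoot 1.13 dB → GR 10.17 dB.
Difference: 7.67 dB in favour of B.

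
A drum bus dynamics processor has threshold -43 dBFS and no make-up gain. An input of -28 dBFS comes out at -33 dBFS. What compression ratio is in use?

Input overshoot = -28 − (-43) = 15 dB; output overshoot = -33 − (-43) = 10 dB.
Ratio = 15 / 10 = 1.5.

1.5:1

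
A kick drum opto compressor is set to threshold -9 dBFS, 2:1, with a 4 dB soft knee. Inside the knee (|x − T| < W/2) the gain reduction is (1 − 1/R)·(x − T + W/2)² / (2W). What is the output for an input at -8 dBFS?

x − T + W/2 = -8 − (-9) + 2 = 3.
GR = (1 − 1/2) × 3² / 8 = 0.5 × 9 / 8 = 0.5625 dB.
Output = -8 − 0.5625 = -8.5625 dBFS.

-8.5625 dBFS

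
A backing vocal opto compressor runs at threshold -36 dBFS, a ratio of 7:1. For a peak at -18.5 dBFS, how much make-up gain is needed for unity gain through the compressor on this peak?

The peak compresses to -36 + 17.5/7 = -33.5 dBFS.
To reach -18.5 dBFS requires -18.5 − (-33.5) = 15 dB of make-up.

15 dB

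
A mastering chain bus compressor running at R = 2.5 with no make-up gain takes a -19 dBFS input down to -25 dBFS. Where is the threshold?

-29 dBFS

Let T be the threshold. Output overshoot = (input overshoot)/R, so -25 − T = (-19 − T)/2.5.
2.5·(-25 − T) = -19 − T → 1.5·T = -62.5 − (-19) = -43.5.
T = -43.5/1.5 = -29 dBFS.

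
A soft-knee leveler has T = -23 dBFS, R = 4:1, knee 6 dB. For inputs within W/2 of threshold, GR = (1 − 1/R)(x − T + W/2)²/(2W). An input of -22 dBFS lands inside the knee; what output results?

x − T + W/2 = -22 − (-23) + 3 = 4.
GR = (1 − 1/4) × 4² / 12 = 0.75 × 16 / 12 = 1 dB.
Output = -22 − 1 = -23 dBFS.

-23 dBFS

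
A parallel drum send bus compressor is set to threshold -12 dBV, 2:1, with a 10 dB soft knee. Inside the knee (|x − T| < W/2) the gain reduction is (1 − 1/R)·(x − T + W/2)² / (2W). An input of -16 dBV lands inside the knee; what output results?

-16.025 dBV

x − T + W/2 = -16 − (-12) + 5 = 1.
GR = (1 − 1/2) × 1² / 20 = 0.5 × 1 / 20 = 0.025 dB.
Output = -16 − 0.025 = -16.025 dBV.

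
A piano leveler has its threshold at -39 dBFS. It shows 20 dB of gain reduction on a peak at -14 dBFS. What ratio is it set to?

5:1

Input overshoot = -14 − (-39) = 25 dB.
Output overshoot = 25 − 20 = 5 dB.
Ratio = input overshoot / output overshoot = 25 / 5 = 5.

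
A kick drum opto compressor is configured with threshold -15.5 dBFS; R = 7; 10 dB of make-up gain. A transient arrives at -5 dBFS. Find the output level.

-4 dBFS

The input is 10.5 dB above the -15.5 dBFS threshold.
The 10.5 dB excess becomes 1.5 dB after 7:1 reduction.
Output = -15.5 + 1.5 = -14 dBFS; make-up adds 10 dB, giving -4 dBFS.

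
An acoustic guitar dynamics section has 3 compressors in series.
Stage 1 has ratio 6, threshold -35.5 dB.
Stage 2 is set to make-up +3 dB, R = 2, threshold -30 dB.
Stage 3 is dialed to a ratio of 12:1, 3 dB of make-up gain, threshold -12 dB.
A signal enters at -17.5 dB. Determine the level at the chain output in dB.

Stage 1: 18 dB above -35.5 dB, reduced 6:1 to 3 dB above → -32.5 dB.
Stage 2: -32.5 dB is at or below the -30 dB threshold — no compression; make-up brings it to -29.5 dB.
Stage 3: -29.5 dB is at or below the -12 dB threshold — no compression; make-up brings it to -26.5 dB.

-26.5 dB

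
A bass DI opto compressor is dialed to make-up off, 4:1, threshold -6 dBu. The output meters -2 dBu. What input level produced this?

The compressed level sits -2 − (-6) = 4 dB over threshold.
Before 4:1 compression the overshoot was 4 × 4 = 16 dB, so input = -6 + 16 = 10 dBu.

10 dBu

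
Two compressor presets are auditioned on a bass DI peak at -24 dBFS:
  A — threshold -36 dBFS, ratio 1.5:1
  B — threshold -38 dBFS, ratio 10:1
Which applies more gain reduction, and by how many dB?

A: overshoot 12 dB → output overshoot 8 dB → GR 4 dB.
B: overshoot 14 dB → output overshoot 1.4 dB → GR 12.6 dB.
B reduces 8.6 dB more.

B, by 8.6 dB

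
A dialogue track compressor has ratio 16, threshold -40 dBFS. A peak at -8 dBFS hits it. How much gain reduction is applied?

30 dB

-8 dBFS exceeds the threshold by 32 dB.
A 16:1 ratio leaves 2 dB of that excess.
GR = overshoot in − overshoot out = 32 − 2 = 30 dB.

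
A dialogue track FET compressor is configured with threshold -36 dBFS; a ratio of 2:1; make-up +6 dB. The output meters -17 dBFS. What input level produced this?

-10 dBFS

Before make-up, the level was -17 − 6 = -23 dBFS.
Post-compression overshoot = -23 − (-36) = 13 dB.
Undo the ratio: input overshoot = 13 × 2 = 26 dB, giving input = -10 dBFS.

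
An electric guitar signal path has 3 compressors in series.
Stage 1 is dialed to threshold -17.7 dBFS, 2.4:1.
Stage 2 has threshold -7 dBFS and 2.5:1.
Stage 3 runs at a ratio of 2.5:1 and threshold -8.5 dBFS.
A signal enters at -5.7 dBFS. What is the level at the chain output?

-12.7 dBFS

Stage 1: 12 dB above -17.7 dBFS, reduced 2.4:1 to 5 dB above → -12.7 dBFS.
Stage 2: -12.7 dBFS ≤ -7 dBFS, so stage 2 doesn't engage; output -12.7 dBFS.
Stage 3: -12.7 dBFS is at or below the -8.5 dBFS threshold — no compression; output -12.7 dBFS.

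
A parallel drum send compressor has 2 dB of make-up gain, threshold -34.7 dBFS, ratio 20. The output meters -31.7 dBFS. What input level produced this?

-14.7 dBFS

Remove make-up: -31.7 − 2 = -33.7 dBFS.
That's 1 dB above the -34.7 dBFS threshold.
Undo the ratio: input overshoot = 1 × 20 = 20 dB, giving input = -14.7 dBFS.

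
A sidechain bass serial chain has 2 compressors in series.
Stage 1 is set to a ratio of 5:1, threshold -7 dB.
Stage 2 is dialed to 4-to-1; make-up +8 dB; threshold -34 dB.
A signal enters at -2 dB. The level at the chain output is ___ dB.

Stage 1: 5 dB above -7 dB, reduced 5:1 to 1 dB above → -6 dB.
Stage 2: -6 dB is 28 dB over -34 dB; at 4:1 that becomes 7 dB over, giving -27 dB; +8 dB make-up → -19 dB.

-19 dB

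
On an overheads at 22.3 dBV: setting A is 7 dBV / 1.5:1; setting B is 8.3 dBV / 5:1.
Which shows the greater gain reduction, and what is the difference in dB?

A: 15.3 dB over, compressed to 10.2 dB over, so 5.1 dB of GR.
B: 14 dB over, compressed to 2.8 dB over, so 11.2 dB of GR.
B reduces 6.1 dB more.

B, by 6.1 dB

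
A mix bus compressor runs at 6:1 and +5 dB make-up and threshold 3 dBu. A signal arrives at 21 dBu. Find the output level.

Overshoot: 21 − 3 = 18 dB.
At 6:1 the overshoot is divided by 6, leaving 3 dB above threshold.
That puts the output at 6 dBu; make-up adds 5 dB, giving 11 dBu.

11 dBu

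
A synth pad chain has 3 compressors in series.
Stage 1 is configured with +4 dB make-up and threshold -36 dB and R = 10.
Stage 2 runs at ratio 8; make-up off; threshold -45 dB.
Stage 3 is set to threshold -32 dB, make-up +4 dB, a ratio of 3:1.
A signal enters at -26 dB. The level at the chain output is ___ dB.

-39.25 dB

Stage 1: overshoot 10 dB → 10/10 = 1 dB → -35 dB; +4 dB make-up → -31 dB.
Stage 2: 14 dB above -45 dB, reduced 8:1 to 1.75 dB above → -43.25 dB.
Stage 3: -43.25 dB is at or below the -32 dB threshold — no compression; make-up brings it to -39.25 dB.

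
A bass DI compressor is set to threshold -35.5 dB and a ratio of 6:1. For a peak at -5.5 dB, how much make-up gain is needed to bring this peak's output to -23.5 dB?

7 dB

The peak compresses to -35.5 + 30/6 = -30.5 dB.
To reach -23.5 dB requires -23.5 − (-30.5) = 7 dB of make-up.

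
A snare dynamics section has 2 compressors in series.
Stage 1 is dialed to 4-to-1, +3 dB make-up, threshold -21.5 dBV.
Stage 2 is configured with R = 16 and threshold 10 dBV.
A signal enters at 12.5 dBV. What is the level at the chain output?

-10 dBV

Stage 1: 12.5 dBV is 34 dB over -21.5 dBV; at 4:1 that becomes 8.5 dB over, giving -13 dBV; +3 dB make-up → -10 dBV.
Stage 2: -10 dBV ≤ 10 dBV, so stage 2 doesn't engage; output -10 dBV.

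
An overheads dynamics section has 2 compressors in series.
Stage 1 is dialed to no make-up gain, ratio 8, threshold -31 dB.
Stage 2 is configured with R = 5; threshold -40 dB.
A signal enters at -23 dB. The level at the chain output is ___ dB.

-38 dB

Stage 1: overshoot 8 dB → 8/8 = 1 dB → -30 dB.
Stage 2: 10 dB above -40 dB, reduced 5:1 to 2 dB above → -38 dB.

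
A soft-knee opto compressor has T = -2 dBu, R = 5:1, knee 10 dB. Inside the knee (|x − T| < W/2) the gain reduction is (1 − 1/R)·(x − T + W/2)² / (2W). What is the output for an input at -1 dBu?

x − T + W/2 = -1 − (-2) + 5 = 6.
GR = (1 − 1/5) × 6² / 20 = 0.8 × 36 / 20 = 1.44 dB.
Output = -1 − 1.44 = -2.44 dBu.

-2.44 dBu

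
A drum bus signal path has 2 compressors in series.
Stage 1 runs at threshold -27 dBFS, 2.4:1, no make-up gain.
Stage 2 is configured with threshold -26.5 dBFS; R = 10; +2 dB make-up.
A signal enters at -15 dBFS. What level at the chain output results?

-24.05 dBFS

Stage 1: overshoot 12 dB → 12/2.4 = 5 dB → -22 dBFS.
Stage 2: 4.5 dB above -26.5 dBFS, reduced 10:1 to 0.45 dB above → -26.05 dBFS; +2 dB make-up → -24.05 dBFS.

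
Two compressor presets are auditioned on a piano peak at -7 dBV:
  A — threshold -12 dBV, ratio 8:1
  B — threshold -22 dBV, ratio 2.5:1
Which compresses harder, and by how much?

B, by 4.625 dB

A: GR = 5 − 5/8 = 4.375 dB.
B: GR = 15 − 15/2.5 = 9 dB.
B reduces 4.625 dB more.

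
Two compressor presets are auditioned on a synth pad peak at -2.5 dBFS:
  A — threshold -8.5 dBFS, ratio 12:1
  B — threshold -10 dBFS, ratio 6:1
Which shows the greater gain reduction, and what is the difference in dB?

A: 6 dB over, compressed to 0.5 dB over, so 5.5 dB of GR.
B: 7.5 dB over, compressed to 1.25 dB over, so 6.25 dB of GR.
B applies 0.75 dB more gain reduction.

B, by 0.75 dB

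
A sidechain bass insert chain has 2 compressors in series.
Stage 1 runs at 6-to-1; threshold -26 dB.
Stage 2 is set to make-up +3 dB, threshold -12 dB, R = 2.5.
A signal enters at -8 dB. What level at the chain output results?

-20 dB

Stage 1: overshoot 18 dB → 18/6 = 3 dB → -23 dB.
Stage 2: below threshold (-23 ≤ -12); passes unchanged; make-up brings it to -20 dB.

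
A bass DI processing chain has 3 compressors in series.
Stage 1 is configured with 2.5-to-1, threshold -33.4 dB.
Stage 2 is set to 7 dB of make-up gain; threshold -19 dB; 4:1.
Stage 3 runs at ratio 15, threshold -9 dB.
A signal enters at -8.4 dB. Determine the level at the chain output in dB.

-16.4 dB

Stage 1: overshoot 25 dB → 25/2.5 = 10 dB → -23.4 dB.
Stage 2: -23.4 dB ≤ -19 dB, so stage 2 doesn't engage; make-up brings it to -16.4 dB.
Stage 3: -16.4 dB ≤ -9 dB, so stage 3 doesn't engage; output -16.4 dB.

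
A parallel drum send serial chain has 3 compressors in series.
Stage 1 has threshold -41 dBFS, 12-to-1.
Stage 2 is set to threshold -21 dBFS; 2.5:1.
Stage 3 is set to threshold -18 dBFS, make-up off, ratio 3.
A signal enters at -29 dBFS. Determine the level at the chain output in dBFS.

-40 dBFS

Stage 1: overshoot 12 dB → 12/12 = 1 dB → -40 dBFS.
Stage 2: -40 dBFS ≤ -21 dBFS, so stage 2 doesn't engage; output -40 dBFS.
Stage 3: -40 dBFS ≤ -18 dBFS, so stage 3 doesn't engage; output -40 dBFS.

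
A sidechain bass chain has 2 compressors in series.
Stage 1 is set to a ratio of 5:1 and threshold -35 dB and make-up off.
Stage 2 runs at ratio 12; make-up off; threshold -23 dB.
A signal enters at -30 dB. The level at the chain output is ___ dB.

-34 dB

Stage 1: overshoot 5 dB → 5/5 = 1 dB → -34 dB.
Stage 2: -34 dB ≤ -23 dB, so stage 2 doesn't engage; output -34 dB.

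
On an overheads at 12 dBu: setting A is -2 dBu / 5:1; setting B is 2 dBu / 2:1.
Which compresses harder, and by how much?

A: 14 dB over, compressed to 2.8 dB over, so 11.2 dB of GR.
B: 10 dB over, compressed to 5 dB over, so 5 dB of GR.
Difference: 6.2 dB in favour of A.

A, by 6.2 dB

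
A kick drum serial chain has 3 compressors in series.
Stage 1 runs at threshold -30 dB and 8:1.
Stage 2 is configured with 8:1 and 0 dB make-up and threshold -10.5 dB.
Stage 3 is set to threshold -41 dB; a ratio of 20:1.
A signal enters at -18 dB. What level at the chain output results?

Stage 1: -18 dB is 12 dB over -30 dB; at 8:1 that becomes 1.5 dB over, giving -28.5 dB.
Stage 2: -28.5 dB is at or below the -10.5 dB threshold — no compression; output -28.5 dB.
Stage 3: overshoot 12.5 dB → 12.5/20 = 0.625 dB → -40.375 dB.

-40.375 dB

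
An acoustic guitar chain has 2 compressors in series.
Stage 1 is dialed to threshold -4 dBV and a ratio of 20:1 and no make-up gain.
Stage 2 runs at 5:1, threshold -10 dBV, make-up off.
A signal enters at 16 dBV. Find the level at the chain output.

-8.6 dBV

Stage 1: 20 dB above -4 dBV, reduced 20:1 to 1 dB above → -3 dBV.
Stage 2: -3 dBV is 7 dB over -10 dBV; at 5:1 that becomes 1.4 dB over, giving -8.6 dBV.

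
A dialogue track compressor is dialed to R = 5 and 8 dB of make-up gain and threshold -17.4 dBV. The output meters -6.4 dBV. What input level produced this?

-2.4 dBV

Stripping the +8 dB make-up gives -14.4 dBV at the gain stage.
That's 3 dB above the -17.4 dBV threshold.
Undo the ratio: input overshoot = 3 × 5 = 15 dB, giving input = -2.4 dBV.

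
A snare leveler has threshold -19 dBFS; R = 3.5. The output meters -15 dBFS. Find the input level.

-5 dBFS

Post-compression overshoot = -15 − (-19) = 4 dB.
Before 3.5:1 compression the overshoot was 4 × 3.5 = 14 dB, so input = -19 + 14 = -5 dBFS.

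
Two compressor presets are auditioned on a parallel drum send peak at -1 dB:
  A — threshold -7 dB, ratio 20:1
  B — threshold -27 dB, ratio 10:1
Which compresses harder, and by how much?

A: overshoot 6 dB → output overshoot 0.3 dB → GR 5.7 dB.
B: overshoot 26 dB → output overshoot 2.6 dB → GR 23.4 dB.
Difference: 17.7 dB in favour of B.

B, by 17.7 dB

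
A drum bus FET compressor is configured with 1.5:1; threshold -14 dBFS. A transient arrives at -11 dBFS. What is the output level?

-12 dBFS

-11 dBFS sits 3 dB over threshold.
1.5:1 compression reduces that to 3/1.5 = 2 dB over.
That puts the output at -12 dBFS.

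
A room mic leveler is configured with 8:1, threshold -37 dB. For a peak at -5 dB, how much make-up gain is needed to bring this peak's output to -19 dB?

Overshoot 32 dB → 32/8 = 4 dB after compression, so the compressed level is -37 + 4 = -33 dB.
Make-up = target − compressed = -19 − (-33) = 14 dB.

14 dB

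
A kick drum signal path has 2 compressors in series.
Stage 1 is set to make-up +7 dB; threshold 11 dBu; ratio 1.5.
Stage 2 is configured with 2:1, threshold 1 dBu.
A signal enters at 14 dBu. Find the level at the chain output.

Stage 1: 14 dBu is 3 dB over 11 dBu; at 1.5:1 that becomes 2 dB over, giving 13 dBu; +7 dB make-up → 20 dBu.
Stage 2: 19 dB above 1 dBu, reduced 2:1 to 9.5 dB above → 10.5 dBu.

10.5 dBu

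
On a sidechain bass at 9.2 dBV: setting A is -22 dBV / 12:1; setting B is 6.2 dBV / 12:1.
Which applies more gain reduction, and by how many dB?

A: 31.2 dB over, compressed to 2.6 dB over, so 28.6 dB of GR.
B: 3 dB over, compressed to 0.25 dB over, so 2.75 dB of GR.
A applies 25.85 dB more gain reduction.

A, by 25.85 dB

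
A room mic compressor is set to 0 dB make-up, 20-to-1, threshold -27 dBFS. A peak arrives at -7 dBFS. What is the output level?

-26 dBFS

The input is 20 dB above the -27 dBFS threshold.
At 20:1 the overshoot is divided by 20, leaving 1 dB above threshold.
So the level is -27 + 1 = -26 dBFS.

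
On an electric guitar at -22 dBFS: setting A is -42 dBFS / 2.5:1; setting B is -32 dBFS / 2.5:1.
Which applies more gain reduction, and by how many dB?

A, by 6 dB

A: 20 dB over, compressed to 8 dB over, so 12 dB of GR.
B: 10 dB over, compressed to 4 dB over, so 6 dB of GR.
A reduces 6 dB more.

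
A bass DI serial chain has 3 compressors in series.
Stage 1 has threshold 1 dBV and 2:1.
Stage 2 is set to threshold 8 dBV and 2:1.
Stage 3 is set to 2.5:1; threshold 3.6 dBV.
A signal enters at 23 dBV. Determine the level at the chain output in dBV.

6.16 dBV

Stage 1: 22 dB above 1 dBV, reduced 2:1 to 11 dB above → 12 dBV.
Stage 2: overshoot 4 dB → 4/2 = 2 dB → 10 dBV.
Stage 3: overshoot 6.4 dB → 6.4/2.5 = 2.56 dB → 6.16 dBV.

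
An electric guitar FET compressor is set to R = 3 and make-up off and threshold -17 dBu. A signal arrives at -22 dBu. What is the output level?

-22 dBu

-22 dBu is 5 dB below the -17 dBu threshold, so no gain reduction is applied.
Output = input = -22 dBu.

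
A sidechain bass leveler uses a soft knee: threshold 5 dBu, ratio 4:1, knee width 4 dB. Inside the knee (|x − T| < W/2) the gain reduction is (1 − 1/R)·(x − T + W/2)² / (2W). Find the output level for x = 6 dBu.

5.15625 dBu

x − T + W/2 = 6 − 5 + 2 = 3.
GR = (1 − 1/4) × 3² / 8 = 0.75 × 9 / 8 = 0.84375 dB.
Output = 6 − 0.84375 = 5.15625 dBu.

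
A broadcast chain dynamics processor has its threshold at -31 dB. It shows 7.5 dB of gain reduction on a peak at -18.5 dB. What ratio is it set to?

2.5:1

Input overshoot = -18.5 − (-31) = 12.5 dB.
Output overshoot = 12.5 − 7.5 = 5 dB.
Ratio = input overshoot / output overshoot = 12.5 / 5 = 2.5.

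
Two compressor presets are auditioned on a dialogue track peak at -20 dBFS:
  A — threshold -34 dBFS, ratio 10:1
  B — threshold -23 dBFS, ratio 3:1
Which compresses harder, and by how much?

A: GR = 14 − 14/10 = 12.6 dB.
B: GR = 3 − 3/3 = 2 dB.
Difference: 10.6 dB in favour of A.

A, by 10.6 dB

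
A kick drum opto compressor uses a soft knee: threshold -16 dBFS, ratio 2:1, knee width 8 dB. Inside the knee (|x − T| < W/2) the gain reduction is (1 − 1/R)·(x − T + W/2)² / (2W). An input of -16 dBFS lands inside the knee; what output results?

x − T + W/2 = -16 − (-16) + 4 = 4.
GR = (1 − 1/2) × 4² / 16 = 0.5 × 16 / 16 = 0.5 dB.
Output = -16 − 0.5 = -16.5 dBFS.

-16.5 dBFS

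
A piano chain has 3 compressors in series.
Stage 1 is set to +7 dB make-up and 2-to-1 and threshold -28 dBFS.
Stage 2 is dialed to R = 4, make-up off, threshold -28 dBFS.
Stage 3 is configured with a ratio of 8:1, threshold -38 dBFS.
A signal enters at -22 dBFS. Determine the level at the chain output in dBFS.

-36.4375 dBFS

Stage 1: -22 dBFS is 6 dB over -28 dBFS; at 2:1 that becomes 3 dB over, giving -25 dBFS; +7 dB make-up → -18 dBFS.
Stage 2: overshoot 10 dB → 10/4 = 2.5 dB → -25.5 dBFS.
Stage 3: overshoot 12.5 dB → 12.5/8 = 1.5625 dB → -36.4375 dBFS.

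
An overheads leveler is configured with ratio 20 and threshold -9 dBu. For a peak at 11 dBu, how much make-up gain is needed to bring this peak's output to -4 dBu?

4 dB

Without make-up, output = threshold + overshoot/20 = -9 + 1 = -8 dBu.
Gap to target: 4 dB.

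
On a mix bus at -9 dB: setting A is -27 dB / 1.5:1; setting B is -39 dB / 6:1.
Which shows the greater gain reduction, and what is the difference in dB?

B, by 19 dB

A: 18 dB over, compressed to 12 dB over, so 6 dB of GR.
B: 30 dB over, compressed to 5 dB over, so 25 dB of GR.
Difference: 19 dB in favour of B.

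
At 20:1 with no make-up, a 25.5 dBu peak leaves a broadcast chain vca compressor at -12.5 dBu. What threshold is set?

Gain reduction = 25.5 − (-12.5) = 38 dB; output overshoot = GR / (R − 1) = 38 / 19 = 2 dB.
Threshold = output − output overshoot = -12.5 − 2 = -14.5 dBu.

-14.5 dBu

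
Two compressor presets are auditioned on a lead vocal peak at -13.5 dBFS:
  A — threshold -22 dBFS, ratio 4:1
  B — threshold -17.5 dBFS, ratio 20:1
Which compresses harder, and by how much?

A, by 2.575 dB

A: GR = 8.5 − 8.5/4 = 6.375 dB.
B: GR = 4 − 4/20 = 3.8 dB.
Difference: 2.575 dB in favour of A.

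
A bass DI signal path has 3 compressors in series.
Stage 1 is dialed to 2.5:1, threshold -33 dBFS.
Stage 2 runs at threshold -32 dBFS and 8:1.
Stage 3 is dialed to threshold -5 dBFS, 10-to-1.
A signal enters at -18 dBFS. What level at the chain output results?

Stage 1: overshoot 15 dB → 15/2.5 = 6 dB → -27 dBFS.
Stage 2: 5 dB above -32 dBFS, reduced 8:1 to 0.625 dB above → -31.375 dBFS.
Stage 3: -31.375 dBFS is at or below the -5 dBFS threshold — no compression; output -31.375 dBFS.

-31.375 dBFS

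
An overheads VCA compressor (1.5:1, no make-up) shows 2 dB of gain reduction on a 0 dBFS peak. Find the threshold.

-6 dBFS

Gain reduction = 0 − (-2) = 2 dB; output overshoot = GR / (R − 1) = 2 / 0.5 = 4 dB.
Threshold = output − output overshoot = -2 − 4 = -6 dBFS.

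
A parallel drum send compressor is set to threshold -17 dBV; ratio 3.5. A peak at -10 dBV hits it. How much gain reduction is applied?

5 dB

-10 dBV exceeds the threshold by 7 dB.
A 3.5:1 ratio leaves 2 dB of that excess.
So the signal is attenuated by 7 − 2 = 5 dB.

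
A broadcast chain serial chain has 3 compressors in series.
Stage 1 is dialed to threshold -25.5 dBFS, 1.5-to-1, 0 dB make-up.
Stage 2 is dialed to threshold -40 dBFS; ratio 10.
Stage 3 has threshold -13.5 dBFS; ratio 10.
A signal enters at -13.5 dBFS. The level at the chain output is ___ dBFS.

-37.75 dBFS

Stage 1: -13.5 dBFS is 12 dB over -25.5 dBFS; at 1.5:1 that becomes 8 dB over, giving -17.5 dBFS.
Stage 2: overshoot 22.5 dB → 22.5/10 = 2.25 dB → -37.75 dBFS.
Stage 3: below threshold (-37.75 ≤ -13.5); passes unchanged; output -37.75 dBFS.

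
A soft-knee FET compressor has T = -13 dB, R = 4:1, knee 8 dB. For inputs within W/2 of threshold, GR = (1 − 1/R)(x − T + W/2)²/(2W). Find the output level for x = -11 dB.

x − T + W/2 = -11 − (-13) + 4 = 6.
GR = (1 − 1/4) × 6² / 16 = 0.75 × 36 / 16 = 1.6875 dB.
Output = -11 − 1.6875 = -12.6875 dB.

-12.6875 dB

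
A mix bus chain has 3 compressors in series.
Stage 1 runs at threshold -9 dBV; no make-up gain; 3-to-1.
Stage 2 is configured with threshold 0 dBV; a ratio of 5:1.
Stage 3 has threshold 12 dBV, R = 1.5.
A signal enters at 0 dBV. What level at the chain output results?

Stage 1: overshoot 9 dB → 9/3 = 3 dB → -6 dBV.
Stage 2: -6 dBV ≤ 0 dBV, so stage 2 doesn't engage; output -6 dBV.
Stage 3: -6 dBV is at or below the 12 dBV threshold — no compression; output -6 dBV.

-6 dBV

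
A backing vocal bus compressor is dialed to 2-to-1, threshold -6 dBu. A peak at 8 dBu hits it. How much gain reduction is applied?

7 dB

Overshoot = 8 − (-6) = 14 dB.
After 2:1 compression the overshoot becomes 14/2 = 7 dB.
GR = overshoot in − overshoot out = 14 − 7 = 7 dB.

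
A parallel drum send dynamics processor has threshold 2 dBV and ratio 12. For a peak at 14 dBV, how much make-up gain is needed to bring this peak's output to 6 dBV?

The peak compresses to 2 + 12/12 = 3 dBV.
To reach 6 dBV requires 6 − 3 = 3 dB of make-up.

3 dB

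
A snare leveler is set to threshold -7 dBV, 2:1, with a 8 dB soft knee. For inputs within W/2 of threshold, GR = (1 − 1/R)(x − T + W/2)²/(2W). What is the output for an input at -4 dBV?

x − T + W/2 = -4 − (-7) + 4 = 7.
GR = (1 − 1/2) × 7² / 16 = 0.5 × 49 / 16 = 1.53125 dB.
Output = -4 − 1.53125 = -5.53125 dBV.

-5.53125 dBV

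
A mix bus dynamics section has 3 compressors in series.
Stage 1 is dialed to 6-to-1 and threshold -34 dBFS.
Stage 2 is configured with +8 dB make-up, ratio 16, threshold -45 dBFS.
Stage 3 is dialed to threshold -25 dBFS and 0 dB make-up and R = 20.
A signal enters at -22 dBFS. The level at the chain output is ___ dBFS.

Stage 1: -22 dBFS is 12 dB over -34 dBFS; at 6:1 that becomes 2 dB over, giving -32 dBFS.
Stage 2: 13 dB above -45 dBFS, reduced 16:1 to 0.8125 dB above → -44.1875 dBFS; +8 dB make-up → -36.1875 dBFS.
Stage 3: -36.1875 dBFS is at or below the -25 dBFS threshold — no compression; output -36.1875 dBFS.

-36.1875 dBFS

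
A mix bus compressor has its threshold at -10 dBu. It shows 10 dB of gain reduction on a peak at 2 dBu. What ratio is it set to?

Input overshoot = 2 − (-10) = 12 dB.
Output overshoot = 12 − 10 = 2 dB.
Ratio = input overshoot / output overshoot = 12 / 2 = 6.

6:1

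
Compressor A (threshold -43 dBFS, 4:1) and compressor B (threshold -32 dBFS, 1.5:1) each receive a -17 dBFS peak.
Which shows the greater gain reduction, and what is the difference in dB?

A, by 14.5 dB

A: overshoot 26 dB → output overshoot 6.5 dB → GR 19.5 dB.
B: overshoot 15 dB → output overshoot 10 dB → GR 5 dB.
Difference: 14.5 dB in favour of A.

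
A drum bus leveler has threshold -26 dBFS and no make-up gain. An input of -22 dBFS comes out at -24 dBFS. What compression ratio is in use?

Input overshoot = -22 − (-26) = 4 dB; output overshoot = -24 − (-26) = 2 dB.
Ratio = 4 / 2 = 2.

2:1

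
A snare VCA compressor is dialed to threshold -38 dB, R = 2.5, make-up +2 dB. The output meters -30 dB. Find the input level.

Stripping the +2 dB make-up gives -32 dB at the gain stage.
Post-compression overshoot = -32 − (-38) = 6 dB.
Undo the ratio: input overshoot = 6 × 2.5 = 15 dB, giving input = -23 dB.

-23 dB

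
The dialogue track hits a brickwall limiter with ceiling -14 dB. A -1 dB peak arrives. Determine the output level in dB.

-14 dB

At ∞:1, everything above -14 dB is held at the ceiling.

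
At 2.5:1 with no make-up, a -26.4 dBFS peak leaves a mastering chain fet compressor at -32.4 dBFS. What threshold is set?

Let T be the threshold. Output overshoot = (input overshoot)/R, so -32.4 − T = (-26.4 − T)/2.5.
2.5·(-32.4 − T) = -26.4 − T → 1.5·T = -81 − (-26.4) = -54.6.
T = -54.6/1.5 = -36.4 dBFS.

-36.4 dBFS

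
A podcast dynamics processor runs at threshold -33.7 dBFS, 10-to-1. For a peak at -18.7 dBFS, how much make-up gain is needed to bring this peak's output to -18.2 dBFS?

14 dB

Without make-up, output = threshold + overshoot/10 = -33.7 + 1.5 = -32.2 dBFS.
Gap to target: 14 dB.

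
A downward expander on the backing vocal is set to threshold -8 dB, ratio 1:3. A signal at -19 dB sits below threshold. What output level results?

-41 dB

Undershoot = (-8) − (-19) = 11 dB.
At 1:3, that expands to 33 dB under threshold.
Output = -8 − 33 = -41 dB.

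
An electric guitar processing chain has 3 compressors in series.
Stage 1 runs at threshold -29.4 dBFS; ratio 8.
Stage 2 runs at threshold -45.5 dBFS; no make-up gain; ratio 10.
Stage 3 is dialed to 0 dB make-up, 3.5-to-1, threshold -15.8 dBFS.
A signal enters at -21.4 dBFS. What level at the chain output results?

-43.79 dBFS

Stage 1: 8 dB above -29.4 dBFS, reduced 8:1 to 1 dB above → -28.4 dBFS.
Stage 2: -28.4 dBFS is 17.1 dB over -45.5 dBFS; at 10:1 that becomes 1.71 dB over, giving -43.79 dBFS.
Stage 3: -43.79 dBFS ≤ -15.8 dBFS, so stage 3 doesn't engage; output -43.79 dBFS.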